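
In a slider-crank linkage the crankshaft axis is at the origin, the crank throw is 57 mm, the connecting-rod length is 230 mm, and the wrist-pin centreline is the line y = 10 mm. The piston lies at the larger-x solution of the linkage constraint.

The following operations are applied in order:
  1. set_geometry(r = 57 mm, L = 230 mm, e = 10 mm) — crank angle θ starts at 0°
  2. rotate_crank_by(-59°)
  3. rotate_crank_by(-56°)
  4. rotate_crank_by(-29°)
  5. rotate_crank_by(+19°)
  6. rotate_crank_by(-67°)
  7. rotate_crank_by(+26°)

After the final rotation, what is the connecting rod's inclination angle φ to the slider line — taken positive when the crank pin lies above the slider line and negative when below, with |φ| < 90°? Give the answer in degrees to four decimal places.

-5.9369

set_geometry: r = 57 mm, L = 230 mm, e = 10 mm; θ ← 0°
rotate_crank_by(-59°): θ ← 0° -59° = -59°
rotate_crank_by(-56°): θ ← -59° -56° = -115°
rotate_crank_by(-29°): θ ← -115° -29° = -144°
rotate_crank_by(+19°): θ ← -144° +19° = -125°
rotate_crank_by(-67°): θ ← -125° -67° = -192°
rotate_crank_by(+26°): θ ← -192° +26° = -166°
crank pin P = (r cos θ, r sin θ) = (-55.306856, -13.789548)
h = r sin θ − e = -13.789548 − 10 = -23.789548
sin φ = h / L = -23.789548 / 230 = -0.10343282
φ = arcsin(-0.10343282) = -5.936882°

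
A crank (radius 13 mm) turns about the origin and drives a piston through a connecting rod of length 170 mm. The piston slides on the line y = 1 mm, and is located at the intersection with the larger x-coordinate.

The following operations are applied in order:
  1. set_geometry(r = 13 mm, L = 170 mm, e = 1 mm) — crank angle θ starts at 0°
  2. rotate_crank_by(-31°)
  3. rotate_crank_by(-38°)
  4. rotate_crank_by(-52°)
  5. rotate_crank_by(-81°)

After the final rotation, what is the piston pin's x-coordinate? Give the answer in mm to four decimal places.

set_geometry: r = 13 mm, L = 170 mm, e = 1 mm; θ ← 0°
rotate_crank_by(-31°): θ ← 0° -31° = -31°
rotate_crank_by(-38°): θ ← -31° -38° = -69°
rotate_crank_by(-52°): θ ← -69° -52° = -121°
rotate_crank_by(-81°): θ ← -121° -81° = -202°
crank pin P = (r cos θ, r sin θ) = (-12.053390, 4.869886)
h = r sin θ − e = 4.869886 − 1 = 3.869886
x = r cos θ + √(L² − h²) = -12.053390 + √(28900.0 − 14.9760) = -12.053390 + 169.955947 = 157.902557

157.9026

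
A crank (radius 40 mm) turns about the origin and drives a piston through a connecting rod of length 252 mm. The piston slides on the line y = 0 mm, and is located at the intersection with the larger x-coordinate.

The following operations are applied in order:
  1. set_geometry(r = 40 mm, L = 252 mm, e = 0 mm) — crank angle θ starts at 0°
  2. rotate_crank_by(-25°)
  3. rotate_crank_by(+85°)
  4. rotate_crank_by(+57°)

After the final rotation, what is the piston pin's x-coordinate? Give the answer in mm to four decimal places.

231.3074

set_geometry: r = 40 mm, L = 252 mm, e = 0 mm; θ ← 0°
rotate_crank_by(-25°): θ ← 0° -25° = -25°
rotate_crank_by(+85°): θ ← -25° +85° = 60°
rotate_crank_by(+57°): θ ← 60° +57° = 117°
crank pin P = (r cos θ, r sin θ) = (-18.159620, 35.640261)
h = r sin θ − e = 35.640261 − 0 = 35.640261
x = r cos θ + √(L² − h²) = -18.159620 + √(63504.0 − 1270.2282) = -18.159620 + 249.466975 = 231.307355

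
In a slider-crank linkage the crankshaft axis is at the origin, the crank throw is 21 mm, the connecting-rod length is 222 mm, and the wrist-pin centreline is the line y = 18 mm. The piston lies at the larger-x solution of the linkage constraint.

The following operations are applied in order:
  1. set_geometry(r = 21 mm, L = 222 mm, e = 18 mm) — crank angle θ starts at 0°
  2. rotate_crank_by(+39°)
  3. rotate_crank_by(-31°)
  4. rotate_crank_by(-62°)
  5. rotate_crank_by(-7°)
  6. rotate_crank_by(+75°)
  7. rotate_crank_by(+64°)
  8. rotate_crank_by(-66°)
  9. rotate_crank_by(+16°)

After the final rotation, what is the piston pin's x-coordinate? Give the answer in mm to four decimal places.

set_geometry: r = 21 mm, L = 222 mm, e = 18 mm; θ ← 0°
rotate_crank_by(+39°): θ ← 0° +39° = 39°
rotate_crank_by(-31°): θ ← 39° -31° = 8°
rotate_crank_by(-62°): θ ← 8° -62° = -54°
rotate_crank_by(-7°): θ ← -54° -7° = -61°
rotate_crank_by(+75°): θ ← -61° +75° = 14°
rotate_crank_by(+64°): θ ← 14° +64° = 78°
rotate_crank_by(-66°): θ ← 78° -66° = 12°
rotate_crank_by(+16°): θ ← 12° +16° = 28°
crank pin P = (r cos θ, r sin θ) = (18.541899, 9.858903)
h = r sin θ − e = 9.858903 − 18 = -8.141097
x = r cos θ + √(L² − h²) = 18.541899 + √(49284.0 − 66.2775) = 18.541899 + 221.850676 = 240.392576

240.3926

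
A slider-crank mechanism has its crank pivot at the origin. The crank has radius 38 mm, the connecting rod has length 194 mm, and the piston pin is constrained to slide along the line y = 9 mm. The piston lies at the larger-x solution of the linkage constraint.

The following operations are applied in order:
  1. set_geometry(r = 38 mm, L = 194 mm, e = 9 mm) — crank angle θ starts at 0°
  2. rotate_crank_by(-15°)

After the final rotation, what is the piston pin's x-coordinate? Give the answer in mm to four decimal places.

set_geometry: r = 38 mm, L = 194 mm, e = 9 mm; θ ← 0°
rotate_crank_by(-15°): θ ← 0° -15° = -15°
crank pin P = (r cos θ, r sin θ) = (36.705181, -9.835124)
h = r sin θ − e = -9.835124 − 9 = -18.835124
x = r cos θ + √(L² − h²) = 36.705181 + √(37636.0 − 354.7619) = 36.705181 + 193.083500 = 229.788682

229.7887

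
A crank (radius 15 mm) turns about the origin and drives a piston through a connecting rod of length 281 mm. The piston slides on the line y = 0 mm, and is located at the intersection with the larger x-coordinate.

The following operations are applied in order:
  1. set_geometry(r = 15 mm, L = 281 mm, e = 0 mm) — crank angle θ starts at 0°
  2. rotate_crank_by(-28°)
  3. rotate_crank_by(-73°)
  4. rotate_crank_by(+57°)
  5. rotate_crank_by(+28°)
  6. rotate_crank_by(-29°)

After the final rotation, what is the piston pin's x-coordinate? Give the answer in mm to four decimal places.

291.4064

set_geometry: r = 15 mm, L = 281 mm, e = 0 mm; θ ← 0°
rotate_crank_by(-28°): θ ← 0° -28° = -28°
rotate_crank_by(-73°): θ ← -28° -73° = -101°
rotate_crank_by(+57°): θ ← -101° +57° = -44°
rotate_crank_by(+28°): θ ← -44° +28° = -16°
rotate_crank_by(-29°): θ ← -16° -29° = -45°
crank pin P = (r cos θ, r sin θ) = (10.606602, -10.606602)
h = r sin θ − e = -10.606602 − 0 = -10.606602
x = r cos θ + √(L² − h²) = 10.606602 + √(78961.0 − 112.5000) = 10.606602 + 280.799751 = 291.406352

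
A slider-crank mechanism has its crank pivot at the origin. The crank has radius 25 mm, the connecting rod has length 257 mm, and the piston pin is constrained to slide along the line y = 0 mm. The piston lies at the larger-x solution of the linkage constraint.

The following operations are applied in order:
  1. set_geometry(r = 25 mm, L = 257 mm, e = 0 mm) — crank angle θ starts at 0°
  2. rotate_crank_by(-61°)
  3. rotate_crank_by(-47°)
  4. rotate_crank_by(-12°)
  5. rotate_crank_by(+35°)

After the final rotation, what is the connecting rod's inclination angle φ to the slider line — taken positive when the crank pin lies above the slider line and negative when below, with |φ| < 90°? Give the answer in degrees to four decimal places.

-5.5610

set_geometry: r = 25 mm, L = 257 mm, e = 0 mm; θ ← 0°
rotate_crank_by(-61°): θ ← 0° -61° = -61°
rotate_crank_by(-47°): θ ← -61° -47° = -108°
rotate_crank_by(-12°): θ ← -108° -12° = -120°
rotate_crank_by(+35°): θ ← -120° +35° = -85°
crank pin P = (r cos θ, r sin θ) = (2.178894, -24.904867)
h = r sin θ − e = -24.904867 − 0 = -24.904867
sin φ = h / L = -24.904867 / 257 = -0.09690610
φ = arcsin(-0.09690610) = -5.561038°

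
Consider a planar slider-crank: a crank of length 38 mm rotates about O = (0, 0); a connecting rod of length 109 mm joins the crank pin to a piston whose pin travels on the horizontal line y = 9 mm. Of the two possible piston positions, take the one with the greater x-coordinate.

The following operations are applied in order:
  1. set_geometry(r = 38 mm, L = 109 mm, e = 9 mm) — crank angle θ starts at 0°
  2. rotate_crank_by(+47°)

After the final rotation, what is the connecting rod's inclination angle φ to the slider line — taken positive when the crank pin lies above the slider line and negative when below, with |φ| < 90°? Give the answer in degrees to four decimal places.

9.9273

set_geometry: r = 38 mm, L = 109 mm, e = 9 mm; θ ← 0°
rotate_crank_by(+47°): θ ← 0° +47° = 47°
crank pin P = (r cos θ, r sin θ) = (25.915938, 27.791441)
h = r sin θ − e = 27.791441 − 9 = 18.791441
sin φ = h / L = 18.791441 / 109 = 0.17239854
φ = arcsin(0.17239854) = 9.927305°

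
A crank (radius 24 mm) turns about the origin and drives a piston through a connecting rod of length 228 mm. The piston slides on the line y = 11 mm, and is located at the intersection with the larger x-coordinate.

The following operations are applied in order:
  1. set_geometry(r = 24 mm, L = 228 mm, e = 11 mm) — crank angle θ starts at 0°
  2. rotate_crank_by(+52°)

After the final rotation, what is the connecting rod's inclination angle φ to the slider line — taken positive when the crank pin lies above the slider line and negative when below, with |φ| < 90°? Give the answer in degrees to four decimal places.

set_geometry: r = 24 mm, L = 228 mm, e = 11 mm; θ ← 0°
rotate_crank_by(+52°): θ ← 0° +52° = 52°
crank pin P = (r cos θ, r sin θ) = (14.775875, 18.912258)
h = r sin θ − e = 18.912258 − 11 = 7.912258
sin φ = h / L = 7.912258 / 228 = 0.03470289
φ = arcsin(0.03470289) = 1.988728°

1.9887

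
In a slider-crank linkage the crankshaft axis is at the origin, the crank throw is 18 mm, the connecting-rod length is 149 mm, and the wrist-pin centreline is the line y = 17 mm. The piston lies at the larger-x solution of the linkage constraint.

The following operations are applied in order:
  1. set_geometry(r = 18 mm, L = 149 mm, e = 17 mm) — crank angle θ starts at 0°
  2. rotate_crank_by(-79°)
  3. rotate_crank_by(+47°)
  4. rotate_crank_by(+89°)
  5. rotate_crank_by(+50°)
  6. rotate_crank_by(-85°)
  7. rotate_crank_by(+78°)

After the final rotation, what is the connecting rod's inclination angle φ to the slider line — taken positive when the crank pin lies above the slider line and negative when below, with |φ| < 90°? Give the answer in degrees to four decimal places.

0.2794

set_geometry: r = 18 mm, L = 149 mm, e = 17 mm; θ ← 0°
rotate_crank_by(-79°): θ ← 0° -79° = -79°
rotate_crank_by(+47°): θ ← -79° +47° = -32°
rotate_crank_by(+89°): θ ← -32° +89° = 57°
rotate_crank_by(+50°): θ ← 57° +50° = 107°
rotate_crank_by(-85°): θ ← 107° -85° = 22°
rotate_crank_by(+78°): θ ← 22° +78° = 100°
crank pin P = (r cos θ, r sin θ) = (-3.125667, 17.726540)
h = r sin θ − e = 17.726540 − 17 = 0.726540
sin φ = h / L = 0.726540 / 149 = 0.00487610
φ = arcsin(0.00487610) = 0.279381°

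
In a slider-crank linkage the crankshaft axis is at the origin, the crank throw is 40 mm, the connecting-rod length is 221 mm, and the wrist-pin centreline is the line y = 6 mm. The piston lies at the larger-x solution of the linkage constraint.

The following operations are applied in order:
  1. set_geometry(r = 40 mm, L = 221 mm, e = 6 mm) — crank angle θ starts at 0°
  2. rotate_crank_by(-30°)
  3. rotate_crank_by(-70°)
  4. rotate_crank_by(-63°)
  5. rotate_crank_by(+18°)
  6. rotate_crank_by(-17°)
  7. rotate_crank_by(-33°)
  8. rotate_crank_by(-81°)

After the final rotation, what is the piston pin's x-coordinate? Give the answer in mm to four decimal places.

222.5841

set_geometry: r = 40 mm, L = 221 mm, e = 6 mm; θ ← 0°
rotate_crank_by(-30°): θ ← 0° -30° = -30°
rotate_crank_by(-70°): θ ← -30° -70° = -100°
rotate_crank_by(-63°): θ ← -100° -63° = -163°
rotate_crank_by(+18°): θ ← -163° +18° = -145°
rotate_crank_by(-17°): θ ← -145° -17° = -162°
rotate_crank_by(-33°): θ ← -162° -33° = -195°
rotate_crank_by(-81°): θ ← -195° -81° = -276°
crank pin P = (r cos θ, r sin θ) = (4.181139, 39.780876)
h = r sin θ − e = 39.780876 − 6 = 33.780876
x = r cos θ + √(L² − h²) = 4.181139 + √(48841.0 − 1141.1476) = 4.181139 + 218.402959 = 222.584097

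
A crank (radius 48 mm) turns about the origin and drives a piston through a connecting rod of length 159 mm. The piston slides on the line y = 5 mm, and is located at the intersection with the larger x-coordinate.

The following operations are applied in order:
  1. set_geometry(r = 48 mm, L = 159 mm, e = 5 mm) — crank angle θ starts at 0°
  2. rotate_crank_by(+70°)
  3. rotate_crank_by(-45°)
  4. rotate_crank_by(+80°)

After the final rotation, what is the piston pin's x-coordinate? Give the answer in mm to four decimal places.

set_geometry: r = 48 mm, L = 159 mm, e = 5 mm; θ ← 0°
rotate_crank_by(+70°): θ ← 0° +70° = 70°
rotate_crank_by(-45°): θ ← 70° -45° = 25°
rotate_crank_by(+80°): θ ← 25° +80° = 105°
crank pin P = (r cos θ, r sin θ) = (-12.423314, 46.364440)
h = r sin θ − e = 46.364440 − 5 = 41.364440
x = r cos θ + √(L² − h²) = -12.423314 + √(25281.0 − 1711.0169) = -12.423314 + 153.525187 = 141.101873

141.1019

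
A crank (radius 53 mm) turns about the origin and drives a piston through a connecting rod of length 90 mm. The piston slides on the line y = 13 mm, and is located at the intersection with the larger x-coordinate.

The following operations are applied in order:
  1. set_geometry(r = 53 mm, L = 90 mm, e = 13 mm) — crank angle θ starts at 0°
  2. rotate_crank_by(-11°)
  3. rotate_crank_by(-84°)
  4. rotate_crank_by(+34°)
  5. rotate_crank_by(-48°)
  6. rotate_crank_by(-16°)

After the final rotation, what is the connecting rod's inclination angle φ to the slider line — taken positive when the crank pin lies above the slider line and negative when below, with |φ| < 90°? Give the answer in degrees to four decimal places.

set_geometry: r = 53 mm, L = 90 mm, e = 13 mm; θ ← 0°
rotate_crank_by(-11°): θ ← 0° -11° = -11°
rotate_crank_by(-84°): θ ← -11° -84° = -95°
rotate_crank_by(+34°): θ ← -95° +34° = -61°
rotate_crank_by(-48°): θ ← -61° -48° = -109°
rotate_crank_by(-16°): θ ← -109° -16° = -125°
crank pin P = (r cos θ, r sin θ) = (-30.399551, -43.415058)
h = r sin θ − e = -43.415058 − 13 = -56.415058
sin φ = h / L = -56.415058 / 90 = -0.62683398
φ = arcsin(-0.62683398) = -38.816924°

-38.8169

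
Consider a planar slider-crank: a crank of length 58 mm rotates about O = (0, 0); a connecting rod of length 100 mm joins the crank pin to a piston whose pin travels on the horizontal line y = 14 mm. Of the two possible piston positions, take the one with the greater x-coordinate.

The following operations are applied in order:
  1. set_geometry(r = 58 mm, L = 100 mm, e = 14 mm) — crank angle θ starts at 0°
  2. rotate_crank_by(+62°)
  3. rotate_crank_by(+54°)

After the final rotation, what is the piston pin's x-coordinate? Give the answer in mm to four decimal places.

set_geometry: r = 58 mm, L = 100 mm, e = 14 mm; θ ← 0°
rotate_crank_by(+62°): θ ← 0° +62° = 62°
rotate_crank_by(+54°): θ ← 62° +54° = 116°
crank pin P = (r cos θ, r sin θ) = (-25.425527, 52.130055)
h = r sin θ − e = 52.130055 − 14 = 38.130055
x = r cos θ + √(L² − h²) = -25.425527 + √(10000.0 − 1453.9011) = -25.425527 + 92.445113 = 67.019587

67.0196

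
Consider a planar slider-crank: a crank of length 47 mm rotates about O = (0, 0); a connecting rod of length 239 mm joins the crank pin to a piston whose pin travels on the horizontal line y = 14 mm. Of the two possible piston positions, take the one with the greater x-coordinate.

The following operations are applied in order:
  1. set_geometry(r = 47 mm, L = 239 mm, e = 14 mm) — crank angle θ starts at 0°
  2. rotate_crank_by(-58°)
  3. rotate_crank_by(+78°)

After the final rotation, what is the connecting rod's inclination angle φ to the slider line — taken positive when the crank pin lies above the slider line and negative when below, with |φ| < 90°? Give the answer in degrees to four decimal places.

0.4974

set_geometry: r = 47 mm, L = 239 mm, e = 14 mm; θ ← 0°
rotate_crank_by(-58°): θ ← 0° -58° = -58°
rotate_crank_by(+78°): θ ← -58° +78° = 20°
crank pin P = (r cos θ, r sin θ) = (44.165553, 16.074947)
h = r sin θ − e = 16.074947 − 14 = 2.074947
sin φ = h / L = 2.074947 / 239 = 0.00868179
φ = arcsin(0.00868179) = 0.497436°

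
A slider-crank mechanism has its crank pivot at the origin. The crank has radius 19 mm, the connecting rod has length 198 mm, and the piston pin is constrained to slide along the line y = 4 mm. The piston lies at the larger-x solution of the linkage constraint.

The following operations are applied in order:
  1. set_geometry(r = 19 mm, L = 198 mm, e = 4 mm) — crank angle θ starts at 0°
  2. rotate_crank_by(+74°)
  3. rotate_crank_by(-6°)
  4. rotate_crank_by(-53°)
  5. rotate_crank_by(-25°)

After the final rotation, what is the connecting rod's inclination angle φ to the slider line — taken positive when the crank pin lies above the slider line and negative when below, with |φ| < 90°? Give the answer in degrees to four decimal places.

set_geometry: r = 19 mm, L = 198 mm, e = 4 mm; θ ← 0°
rotate_crank_by(+74°): θ ← 0° +74° = 74°
rotate_crank_by(-6°): θ ← 74° -6° = 68°
rotate_crank_by(-53°): θ ← 68° -53° = 15°
rotate_crank_by(-25°): θ ← 15° -25° = -10°
crank pin P = (r cos θ, r sin θ) = (18.711347, -3.299315)
h = r sin θ − e = -3.299315 − 4 = -7.299315
sin φ = h / L = -7.299315 / 198 = -0.03686523
φ = arcsin(-0.03686523) = -2.112701°

-2.1127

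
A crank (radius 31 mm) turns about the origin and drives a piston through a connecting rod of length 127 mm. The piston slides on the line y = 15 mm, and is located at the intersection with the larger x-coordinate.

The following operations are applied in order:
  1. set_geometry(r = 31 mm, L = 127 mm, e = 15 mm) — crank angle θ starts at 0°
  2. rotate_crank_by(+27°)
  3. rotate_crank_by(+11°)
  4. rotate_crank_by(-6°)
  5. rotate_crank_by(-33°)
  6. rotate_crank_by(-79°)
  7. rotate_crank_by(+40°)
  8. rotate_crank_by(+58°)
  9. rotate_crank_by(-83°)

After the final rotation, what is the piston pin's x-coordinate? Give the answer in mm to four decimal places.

set_geometry: r = 31 mm, L = 127 mm, e = 15 mm; θ ← 0°
rotate_crank_by(+27°): θ ← 0° +27° = 27°
rotate_crank_by(+11°): θ ← 27° +11° = 38°
rotate_crank_by(-6°): θ ← 38° -6° = 32°
rotate_crank_by(-33°): θ ← 32° -33° = -1°
rotate_crank_by(-79°): θ ← -1° -79° = -80°
rotate_crank_by(+40°): θ ← -80° +40° = -40°
rotate_crank_by(+58°): θ ← -40° +58° = 18°
rotate_crank_by(-83°): θ ← 18° -83° = -65°
crank pin P = (r cos θ, r sin θ) = (13.101166, -28.095541)
h = r sin θ − e = -28.095541 − 15 = -43.095541
x = r cos θ + √(L² − h²) = 13.101166 + √(16129.0 − 1857.2257) = 13.101166 + 119.464532 = 132.565698

132.5657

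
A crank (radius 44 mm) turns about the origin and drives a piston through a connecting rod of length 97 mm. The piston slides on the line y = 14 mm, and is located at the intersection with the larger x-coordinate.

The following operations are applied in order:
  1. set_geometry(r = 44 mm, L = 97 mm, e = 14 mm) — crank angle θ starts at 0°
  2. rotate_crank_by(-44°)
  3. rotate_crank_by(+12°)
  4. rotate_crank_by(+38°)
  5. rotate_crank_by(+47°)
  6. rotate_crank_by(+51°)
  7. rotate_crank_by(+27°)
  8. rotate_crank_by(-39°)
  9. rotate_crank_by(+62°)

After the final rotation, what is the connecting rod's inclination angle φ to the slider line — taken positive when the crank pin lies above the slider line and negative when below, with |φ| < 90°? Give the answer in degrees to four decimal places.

set_geometry: r = 44 mm, L = 97 mm, e = 14 mm; θ ← 0°
rotate_crank_by(-44°): θ ← 0° -44° = -44°
rotate_crank_by(+12°): θ ← -44° +12° = -32°
rotate_crank_by(+38°): θ ← -32° +38° = 6°
rotate_crank_by(+47°): θ ← 6° +47° = 53°
rotate_crank_by(+51°): θ ← 53° +51° = 104°
rotate_crank_by(+27°): θ ← 104° +27° = 131°
rotate_crank_by(-39°): θ ← 131° -39° = 92°
rotate_crank_by(+62°): θ ← 92° +62° = 154°
crank pin P = (r cos θ, r sin θ) = (-39.546938, 19.288330)
h = r sin θ − e = 19.288330 − 14 = 5.288330
sin φ = h / L = 5.288330 / 97 = 0.05451887
φ = arcsin(0.05451887) = 3.125251°

3.1253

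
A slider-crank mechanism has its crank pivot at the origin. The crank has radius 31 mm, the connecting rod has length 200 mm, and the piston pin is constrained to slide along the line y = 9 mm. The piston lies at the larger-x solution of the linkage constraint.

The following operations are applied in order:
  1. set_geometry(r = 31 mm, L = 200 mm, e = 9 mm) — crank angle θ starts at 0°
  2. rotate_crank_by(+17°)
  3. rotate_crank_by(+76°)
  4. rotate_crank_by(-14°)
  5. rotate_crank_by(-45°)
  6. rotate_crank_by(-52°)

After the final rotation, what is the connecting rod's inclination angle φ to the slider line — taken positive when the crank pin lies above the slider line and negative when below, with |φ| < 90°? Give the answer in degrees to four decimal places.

-5.3303

set_geometry: r = 31 mm, L = 200 mm, e = 9 mm; θ ← 0°
rotate_crank_by(+17°): θ ← 0° +17° = 17°
rotate_crank_by(+76°): θ ← 17° +76° = 93°
rotate_crank_by(-14°): θ ← 93° -14° = 79°
rotate_crank_by(-45°): θ ← 79° -45° = 34°
rotate_crank_by(-52°): θ ← 34° -52° = -18°
crank pin P = (r cos θ, r sin θ) = (29.482752, -9.579527)
h = r sin θ − e = -9.579527 − 9 = -18.579527
sin φ = h / L = -18.579527 / 200 = -0.09289763
φ = arcsin(-0.09289763) = -5.330328°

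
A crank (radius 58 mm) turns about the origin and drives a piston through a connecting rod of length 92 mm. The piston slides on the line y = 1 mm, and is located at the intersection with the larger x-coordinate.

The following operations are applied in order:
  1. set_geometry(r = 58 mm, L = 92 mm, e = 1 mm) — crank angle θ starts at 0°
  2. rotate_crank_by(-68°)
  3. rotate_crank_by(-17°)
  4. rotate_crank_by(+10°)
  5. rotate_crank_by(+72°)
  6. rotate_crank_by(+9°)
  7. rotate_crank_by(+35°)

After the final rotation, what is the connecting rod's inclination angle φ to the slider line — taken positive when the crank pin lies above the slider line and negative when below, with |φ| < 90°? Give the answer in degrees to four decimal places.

set_geometry: r = 58 mm, L = 92 mm, e = 1 mm; θ ← 0°
rotate_crank_by(-68°): θ ← 0° -68° = -68°
rotate_crank_by(-17°): θ ← -68° -17° = -85°
rotate_crank_by(+10°): θ ← -85° +10° = -75°
rotate_crank_by(+72°): θ ← -75° +72° = -3°
rotate_crank_by(+9°): θ ← -3° +9° = 6°
rotate_crank_by(+35°): θ ← 6° +35° = 41°
crank pin P = (r cos θ, r sin θ) = (43.773156, 38.051424)
h = r sin θ − e = 38.051424 − 1 = 37.051424
sin φ = h / L = 37.051424 / 92 = 0.40273287
φ = arcsin(0.40273287) = 23.749135°

23.7491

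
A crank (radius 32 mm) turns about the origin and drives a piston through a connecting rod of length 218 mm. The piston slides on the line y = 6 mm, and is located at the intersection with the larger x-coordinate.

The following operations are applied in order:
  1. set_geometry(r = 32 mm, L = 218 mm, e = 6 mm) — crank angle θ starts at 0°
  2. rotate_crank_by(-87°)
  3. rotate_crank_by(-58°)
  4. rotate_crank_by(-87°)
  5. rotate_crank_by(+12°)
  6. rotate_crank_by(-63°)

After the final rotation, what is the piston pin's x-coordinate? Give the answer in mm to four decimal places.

223.7394

set_geometry: r = 32 mm, L = 218 mm, e = 6 mm; θ ← 0°
rotate_crank_by(-87°): θ ← 0° -87° = -87°
rotate_crank_by(-58°): θ ← -87° -58° = -145°
rotate_crank_by(-87°): θ ← -145° -87° = -232°
rotate_crank_by(+12°): θ ← -232° +12° = -220°
rotate_crank_by(-63°): θ ← -220° -63° = -283°
crank pin P = (r cos θ, r sin θ) = (7.198434, 31.179842)
h = r sin θ − e = 31.179842 − 6 = 25.179842
x = r cos θ + √(L² − h²) = 7.198434 + √(47524.0 − 634.0244) = 7.198434 + 216.540933 = 223.739366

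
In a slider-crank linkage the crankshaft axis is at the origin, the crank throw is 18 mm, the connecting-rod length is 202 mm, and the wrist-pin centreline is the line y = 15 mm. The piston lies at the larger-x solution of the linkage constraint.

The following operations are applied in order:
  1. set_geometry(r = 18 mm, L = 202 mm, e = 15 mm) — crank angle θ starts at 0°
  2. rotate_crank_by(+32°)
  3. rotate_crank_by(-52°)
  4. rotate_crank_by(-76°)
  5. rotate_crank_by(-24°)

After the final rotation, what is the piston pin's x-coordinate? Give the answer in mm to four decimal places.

set_geometry: r = 18 mm, L = 202 mm, e = 15 mm; θ ← 0°
rotate_crank_by(+32°): θ ← 0° +32° = 32°
rotate_crank_by(-52°): θ ← 32° -52° = -20°
rotate_crank_by(-76°): θ ← -20° -76° = -96°
rotate_crank_by(-24°): θ ← -96° -24° = -120°
crank pin P = (r cos θ, r sin θ) = (-9.000000, -15.588457)
h = r sin θ − e = -15.588457 − 15 = -30.588457
x = r cos θ + √(L² − h²) = -9.000000 + √(40804.0 − 935.6537) = -9.000000 + 199.670594 = 190.670594

190.6706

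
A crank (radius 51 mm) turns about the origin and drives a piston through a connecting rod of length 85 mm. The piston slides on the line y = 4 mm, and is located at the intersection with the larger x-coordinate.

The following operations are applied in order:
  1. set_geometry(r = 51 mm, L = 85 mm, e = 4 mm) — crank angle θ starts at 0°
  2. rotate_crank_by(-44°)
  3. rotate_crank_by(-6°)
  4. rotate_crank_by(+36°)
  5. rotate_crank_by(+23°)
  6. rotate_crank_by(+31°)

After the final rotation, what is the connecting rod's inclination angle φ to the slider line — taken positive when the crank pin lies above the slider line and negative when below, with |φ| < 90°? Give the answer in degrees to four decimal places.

set_geometry: r = 51 mm, L = 85 mm, e = 4 mm; θ ← 0°
rotate_crank_by(-44°): θ ← 0° -44° = -44°
rotate_crank_by(-6°): θ ← -44° -6° = -50°
rotate_crank_by(+36°): θ ← -50° +36° = -14°
rotate_crank_by(+23°): θ ← -14° +23° = 9°
rotate_crank_by(+31°): θ ← 9° +31° = 40°
crank pin P = (r cos θ, r sin θ) = (39.068267, 32.782168)
h = r sin θ − e = 32.782168 − 4 = 28.782168
sin φ = h / L = 28.782168 / 85 = 0.33861374
φ = arcsin(0.33861374) = 19.792438°

19.7924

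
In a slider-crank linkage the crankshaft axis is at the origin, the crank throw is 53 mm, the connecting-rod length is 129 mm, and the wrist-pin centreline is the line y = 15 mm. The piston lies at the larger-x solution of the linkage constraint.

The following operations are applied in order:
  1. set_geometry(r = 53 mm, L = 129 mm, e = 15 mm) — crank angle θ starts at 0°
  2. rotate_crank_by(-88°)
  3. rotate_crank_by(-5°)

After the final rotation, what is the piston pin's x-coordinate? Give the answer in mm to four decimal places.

106.8933

set_geometry: r = 53 mm, L = 129 mm, e = 15 mm; θ ← 0°
rotate_crank_by(-88°): θ ← 0° -88° = -88°
rotate_crank_by(-5°): θ ← -88° -5° = -93°
crank pin P = (r cos θ, r sin θ) = (-2.773806, -52.927365)
h = r sin θ − e = -52.927365 − 15 = -67.927365
x = r cos θ + √(L² − h²) = -2.773806 + √(16641.0 − 4614.1270) = -2.773806 + 109.667101 = 106.893295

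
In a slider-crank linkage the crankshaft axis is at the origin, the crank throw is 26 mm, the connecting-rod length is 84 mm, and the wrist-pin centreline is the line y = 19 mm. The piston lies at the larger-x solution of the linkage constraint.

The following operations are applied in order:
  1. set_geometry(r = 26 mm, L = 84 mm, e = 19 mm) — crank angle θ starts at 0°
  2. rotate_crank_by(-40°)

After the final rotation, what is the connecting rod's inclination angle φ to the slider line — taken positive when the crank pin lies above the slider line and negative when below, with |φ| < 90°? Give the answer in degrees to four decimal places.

set_geometry: r = 26 mm, L = 84 mm, e = 19 mm; θ ← 0°
rotate_crank_by(-40°): θ ← 0° -40° = -40°
crank pin P = (r cos θ, r sin θ) = (19.917156, -16.712478)
h = r sin θ − e = -16.712478 − 19 = -35.712478
sin φ = h / L = -35.712478 / 84 = -0.42514855
φ = arcsin(-0.42514855) = -25.160066°

-25.1601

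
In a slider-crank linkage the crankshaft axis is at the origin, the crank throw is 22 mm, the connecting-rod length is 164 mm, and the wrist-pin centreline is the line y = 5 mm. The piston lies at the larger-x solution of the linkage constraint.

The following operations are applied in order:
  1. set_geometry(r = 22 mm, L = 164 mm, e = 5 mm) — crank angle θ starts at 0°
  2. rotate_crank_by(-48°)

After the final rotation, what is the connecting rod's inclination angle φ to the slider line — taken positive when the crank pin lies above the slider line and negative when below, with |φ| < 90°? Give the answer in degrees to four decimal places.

set_geometry: r = 22 mm, L = 164 mm, e = 5 mm; θ ← 0°
rotate_crank_by(-48°): θ ← 0° -48° = -48°
crank pin P = (r cos θ, r sin θ) = (14.720873, -16.349186)
h = r sin θ − e = -16.349186 − 5 = -21.349186
sin φ = h / L = -21.349186 / 164 = -0.13017796
φ = arcsin(-0.13017796) = -7.479876°

-7.4799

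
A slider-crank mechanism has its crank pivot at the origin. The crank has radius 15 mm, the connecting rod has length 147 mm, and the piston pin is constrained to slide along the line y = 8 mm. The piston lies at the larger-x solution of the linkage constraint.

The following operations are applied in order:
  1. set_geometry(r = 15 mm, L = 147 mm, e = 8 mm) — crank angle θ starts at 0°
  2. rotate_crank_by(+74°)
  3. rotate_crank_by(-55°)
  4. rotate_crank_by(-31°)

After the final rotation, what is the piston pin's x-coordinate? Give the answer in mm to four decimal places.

set_geometry: r = 15 mm, L = 147 mm, e = 8 mm; θ ← 0°
rotate_crank_by(+74°): θ ← 0° +74° = 74°
rotate_crank_by(-55°): θ ← 74° -55° = 19°
rotate_crank_by(-31°): θ ← 19° -31° = -12°
crank pin P = (r cos θ, r sin θ) = (14.672214, -3.118675)
h = r sin θ − e = -3.118675 − 8 = -11.118675
x = r cos θ + √(L² − h²) = 14.672214 + √(21609.0 − 123.6249) = 14.672214 + 146.578904 = 161.251118

161.2511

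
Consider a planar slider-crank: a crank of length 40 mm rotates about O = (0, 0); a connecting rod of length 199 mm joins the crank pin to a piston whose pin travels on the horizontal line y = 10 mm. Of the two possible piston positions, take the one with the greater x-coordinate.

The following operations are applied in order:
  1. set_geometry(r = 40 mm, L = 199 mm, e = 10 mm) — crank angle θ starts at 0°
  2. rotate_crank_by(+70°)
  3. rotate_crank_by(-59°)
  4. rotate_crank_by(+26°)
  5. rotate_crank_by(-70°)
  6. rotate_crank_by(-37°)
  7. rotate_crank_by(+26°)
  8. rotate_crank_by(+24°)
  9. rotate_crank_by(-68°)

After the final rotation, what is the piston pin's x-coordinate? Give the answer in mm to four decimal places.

set_geometry: r = 40 mm, L = 199 mm, e = 10 mm; θ ← 0°
rotate_crank_by(+70°): θ ← 0° +70° = 70°
rotate_crank_by(-59°): θ ← 70° -59° = 11°
rotate_crank_by(+26°): θ ← 11° +26° = 37°
rotate_crank_by(-70°): θ ← 37° -70° = -33°
rotate_crank_by(-37°): θ ← -33° -37° = -70°
rotate_crank_by(+26°): θ ← -70° +26° = -44°
rotate_crank_by(+24°): θ ← -44° +24° = -20°
rotate_crank_by(-68°): θ ← -20° -68° = -88°
crank pin P = (r cos θ, r sin θ) = (1.395980, -39.975633)
h = r sin θ − e = -39.975633 − 10 = -49.975633
x = r cos θ + √(L² − h²) = 1.395980 + √(39601.0 − 2497.5639) = 1.395980 + 192.622522 = 194.018502

194.0185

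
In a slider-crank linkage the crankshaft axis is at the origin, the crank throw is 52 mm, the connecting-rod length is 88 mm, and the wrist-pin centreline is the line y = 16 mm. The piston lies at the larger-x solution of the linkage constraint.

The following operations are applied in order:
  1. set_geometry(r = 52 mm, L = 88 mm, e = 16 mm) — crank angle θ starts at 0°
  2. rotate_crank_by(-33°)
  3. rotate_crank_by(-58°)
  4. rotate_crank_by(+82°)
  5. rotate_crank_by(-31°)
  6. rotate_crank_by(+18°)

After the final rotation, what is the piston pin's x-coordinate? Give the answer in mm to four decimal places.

set_geometry: r = 52 mm, L = 88 mm, e = 16 mm; θ ← 0°
rotate_crank_by(-33°): θ ← 0° -33° = -33°
rotate_crank_by(-58°): θ ← -33° -58° = -91°
rotate_crank_by(+82°): θ ← -91° +82° = -9°
rotate_crank_by(-31°): θ ← -9° -31° = -40°
rotate_crank_by(+18°): θ ← -40° +18° = -22°
crank pin P = (r cos θ, r sin θ) = (48.213560, -19.479543)
h = r sin θ − e = -19.479543 − 16 = -35.479543
x = r cos θ + √(L² − h²) = 48.213560 + √(7744.0 − 1258.7980) = 48.213560 + 80.530752 = 128.744313

128.7443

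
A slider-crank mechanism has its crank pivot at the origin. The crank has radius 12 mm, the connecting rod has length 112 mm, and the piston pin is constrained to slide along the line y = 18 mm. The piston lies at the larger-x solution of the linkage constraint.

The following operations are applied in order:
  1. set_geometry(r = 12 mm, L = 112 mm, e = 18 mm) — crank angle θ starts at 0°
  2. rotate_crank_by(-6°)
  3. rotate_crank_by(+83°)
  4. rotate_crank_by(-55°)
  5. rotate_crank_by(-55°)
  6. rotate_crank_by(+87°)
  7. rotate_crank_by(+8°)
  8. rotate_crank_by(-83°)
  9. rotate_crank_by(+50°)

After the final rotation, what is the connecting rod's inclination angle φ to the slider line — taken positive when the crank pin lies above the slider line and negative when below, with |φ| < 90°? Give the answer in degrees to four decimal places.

set_geometry: r = 12 mm, L = 112 mm, e = 18 mm; θ ← 0°
rotate_crank_by(-6°): θ ← 0° -6° = -6°
rotate_crank_by(+83°): θ ← -6° +83° = 77°
rotate_crank_by(-55°): θ ← 77° -55° = 22°
rotate_crank_by(-55°): θ ← 22° -55° = -33°
rotate_crank_by(+87°): θ ← -33° +87° = 54°
rotate_crank_by(+8°): θ ← 54° +8° = 62°
rotate_crank_by(-83°): θ ← 62° -83° = -21°
rotate_crank_by(+50°): θ ← -21° +50° = 29°
crank pin P = (r cos θ, r sin θ) = (10.495436, 5.817715)
h = r sin θ − e = 5.817715 − 18 = -12.182285
sin φ = h / L = -12.182285 / 112 = -0.10877040
φ = arcsin(-0.10877040) = -6.244439°

-6.2444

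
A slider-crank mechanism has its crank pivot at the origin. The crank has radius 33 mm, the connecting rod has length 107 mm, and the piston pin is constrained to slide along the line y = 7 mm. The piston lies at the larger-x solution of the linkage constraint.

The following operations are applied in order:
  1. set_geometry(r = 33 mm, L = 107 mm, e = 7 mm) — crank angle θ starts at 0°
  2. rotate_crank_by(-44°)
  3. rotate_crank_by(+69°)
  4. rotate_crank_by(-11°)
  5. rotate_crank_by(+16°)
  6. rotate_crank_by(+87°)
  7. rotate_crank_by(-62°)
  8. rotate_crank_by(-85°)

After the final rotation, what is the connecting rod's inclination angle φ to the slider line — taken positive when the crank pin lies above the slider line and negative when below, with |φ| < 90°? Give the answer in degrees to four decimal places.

set_geometry: r = 33 mm, L = 107 mm, e = 7 mm; θ ← 0°
rotate_crank_by(-44°): θ ← 0° -44° = -44°
rotate_crank_by(+69°): θ ← -44° +69° = 25°
rotate_crank_by(-11°): θ ← 25° -11° = 14°
rotate_crank_by(+16°): θ ← 14° +16° = 30°
rotate_crank_by(+87°): θ ← 30° +87° = 117°
rotate_crank_by(-62°): θ ← 117° -62° = 55°
rotate_crank_by(-85°): θ ← 55° -85° = -30°
crank pin P = (r cos θ, r sin θ) = (28.578838, -16.500000)
h = r sin θ − e = -16.500000 − 7 = -23.500000
sin φ = h / L = -23.500000 / 107 = -0.21962617
φ = arcsin(-0.21962617) = -12.687077°

-12.6871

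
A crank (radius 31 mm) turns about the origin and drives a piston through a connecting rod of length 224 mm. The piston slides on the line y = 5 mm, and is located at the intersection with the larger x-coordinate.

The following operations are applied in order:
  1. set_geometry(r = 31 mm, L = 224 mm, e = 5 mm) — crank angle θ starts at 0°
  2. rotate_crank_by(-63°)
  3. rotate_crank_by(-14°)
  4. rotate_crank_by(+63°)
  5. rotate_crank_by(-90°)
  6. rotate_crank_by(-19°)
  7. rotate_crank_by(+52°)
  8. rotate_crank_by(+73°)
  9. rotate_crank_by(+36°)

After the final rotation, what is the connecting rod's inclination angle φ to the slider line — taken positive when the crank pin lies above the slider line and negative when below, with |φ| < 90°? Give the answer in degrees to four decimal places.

set_geometry: r = 31 mm, L = 224 mm, e = 5 mm; θ ← 0°
rotate_crank_by(-63°): θ ← 0° -63° = -63°
rotate_crank_by(-14°): θ ← -63° -14° = -77°
rotate_crank_by(+63°): θ ← -77° +63° = -14°
rotate_crank_by(-90°): θ ← -14° -90° = -104°
rotate_crank_by(-19°): θ ← -104° -19° = -123°
rotate_crank_by(+52°): θ ← -123° +52° = -71°
rotate_crank_by(+73°): θ ← -71° +73° = 2°
rotate_crank_by(+36°): θ ← 2° +36° = 38°
crank pin P = (r cos θ, r sin θ) = (24.428333, 19.085506)
h = r sin θ − e = 19.085506 − 5 = 14.085506
sin φ = h / L = 14.085506 / 224 = 0.06288172
φ = arcsin(0.06288172) = 3.605236°

3.6052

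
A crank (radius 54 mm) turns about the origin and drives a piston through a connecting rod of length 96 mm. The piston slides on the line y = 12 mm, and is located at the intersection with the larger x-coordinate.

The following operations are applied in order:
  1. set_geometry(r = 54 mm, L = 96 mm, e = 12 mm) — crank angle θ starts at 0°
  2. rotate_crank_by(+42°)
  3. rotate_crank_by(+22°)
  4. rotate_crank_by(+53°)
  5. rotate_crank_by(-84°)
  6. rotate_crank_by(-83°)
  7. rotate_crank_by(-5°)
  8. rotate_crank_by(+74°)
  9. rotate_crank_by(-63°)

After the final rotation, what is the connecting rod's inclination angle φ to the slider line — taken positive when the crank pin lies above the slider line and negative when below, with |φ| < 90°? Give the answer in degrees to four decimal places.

-31.0473

set_geometry: r = 54 mm, L = 96 mm, e = 12 mm; θ ← 0°
rotate_crank_by(+42°): θ ← 0° +42° = 42°
rotate_crank_by(+22°): θ ← 42° +22° = 64°
rotate_crank_by(+53°): θ ← 64° +53° = 117°
rotate_crank_by(-84°): θ ← 117° -84° = 33°
rotate_crank_by(-83°): θ ← 33° -83° = -50°
rotate_crank_by(-5°): θ ← -50° -5° = -55°
rotate_crank_by(+74°): θ ← -55° +74° = 19°
rotate_crank_by(-63°): θ ← 19° -63° = -44°
crank pin P = (r cos θ, r sin θ) = (38.844349, -37.511552)
h = r sin θ − e = -37.511552 − 12 = -49.511552
sin φ = h / L = -49.511552 / 96 = -0.51574533
φ = arcsin(-0.51574533) = -31.047287°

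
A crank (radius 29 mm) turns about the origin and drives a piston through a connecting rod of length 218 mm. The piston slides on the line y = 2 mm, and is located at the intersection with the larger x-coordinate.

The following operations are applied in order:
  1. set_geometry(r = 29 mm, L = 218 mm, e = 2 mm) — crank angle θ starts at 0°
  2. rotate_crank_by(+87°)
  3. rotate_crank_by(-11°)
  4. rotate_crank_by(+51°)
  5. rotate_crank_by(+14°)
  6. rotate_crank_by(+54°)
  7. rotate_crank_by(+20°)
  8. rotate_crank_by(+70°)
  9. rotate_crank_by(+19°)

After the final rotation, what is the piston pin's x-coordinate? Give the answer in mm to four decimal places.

set_geometry: r = 29 mm, L = 218 mm, e = 2 mm; θ ← 0°
rotate_crank_by(+87°): θ ← 0° +87° = 87°
rotate_crank_by(-11°): θ ← 87° -11° = 76°
rotate_crank_by(+51°): θ ← 76° +51° = 127°
rotate_crank_by(+14°): θ ← 127° +14° = 141°
rotate_crank_by(+54°): θ ← 141° +54° = 195°
rotate_crank_by(+20°): θ ← 195° +20° = 215°
rotate_crank_by(+70°): θ ← 215° +70° = 285°
rotate_crank_by(+19°): θ ← 285° +19° = 304°
crank pin P = (r cos θ, r sin θ) = (16.216594, -24.042090)
h = r sin θ − e = -24.042090 − 2 = -26.042090
x = r cos θ + √(L² − h²) = 16.216594 + √(47524.0 − 678.1904) = 16.216594 + 216.438928 = 232.655522

232.6555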